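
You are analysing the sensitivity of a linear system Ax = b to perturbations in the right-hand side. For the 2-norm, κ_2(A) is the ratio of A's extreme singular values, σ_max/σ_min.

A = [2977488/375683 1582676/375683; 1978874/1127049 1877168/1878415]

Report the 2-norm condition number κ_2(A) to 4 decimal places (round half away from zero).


161.7000

AᵀA = [49794679012/755645121 44259762592/1259408535; 44259762592/1259408535 39348805904/2099014225]; tr = 5532893524/65367225, det = 17909824/65367225
eigenvalues of AᵀA: λ = (tr ± √(tr²−4·det))/2 = 2116/25, 8464/2614689
σ_max=√(2116/25)=(46/5), σ_min=√(8464/2614689)=(92/1617) → κ = 161.7000


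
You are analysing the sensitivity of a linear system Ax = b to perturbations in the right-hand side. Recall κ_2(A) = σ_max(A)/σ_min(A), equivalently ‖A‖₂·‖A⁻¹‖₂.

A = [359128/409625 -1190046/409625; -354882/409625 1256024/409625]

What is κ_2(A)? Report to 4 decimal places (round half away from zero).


113.0000

AᵀA = [303108388/199515625 -1038191616/199515625; -1038191616/199515625 3559816612/199515625]; tr = 1236136/63845, det = 234256/7980625
eigenvalues of AᵀA: λ = (tr ± √(tr²−4·det))/2 = 484/25, 484/319225
so κ_2 = √((484/25) / (484/319225)) = 113.0000


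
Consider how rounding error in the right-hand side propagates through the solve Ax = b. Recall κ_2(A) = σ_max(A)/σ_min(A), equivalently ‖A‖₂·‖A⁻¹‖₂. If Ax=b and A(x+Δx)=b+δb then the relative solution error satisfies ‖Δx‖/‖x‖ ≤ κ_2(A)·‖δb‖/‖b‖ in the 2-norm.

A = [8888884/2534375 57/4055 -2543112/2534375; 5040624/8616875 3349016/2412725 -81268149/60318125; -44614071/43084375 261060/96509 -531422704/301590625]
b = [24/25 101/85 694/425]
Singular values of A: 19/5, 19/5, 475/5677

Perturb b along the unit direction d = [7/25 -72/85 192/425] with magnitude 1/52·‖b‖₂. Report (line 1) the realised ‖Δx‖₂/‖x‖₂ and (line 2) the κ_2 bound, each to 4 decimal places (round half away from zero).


0.8734
0.8734

from the listed singular values, σ₁ = 19/5, σ_n = 475/5677
κ = σ_max/σ_min = (19/5)/(475/5677) = 45.4160
worst-case relative error ≤ 45.4160 × 1/52 = 0.8734
solve Ax = b  →  x = [0.1642 0.4211 -0.3768]
‖b‖ = 2.2361, ‖x‖ = 0.5884
with δb = [0.0120 -0.0364 0.0194], A·Δx = δb → ‖Δx‖ = 0.5139
relative error = 0.8734
tightness: 0.8734 against a bound of 0.8734; the bound is attained (ratio 1)


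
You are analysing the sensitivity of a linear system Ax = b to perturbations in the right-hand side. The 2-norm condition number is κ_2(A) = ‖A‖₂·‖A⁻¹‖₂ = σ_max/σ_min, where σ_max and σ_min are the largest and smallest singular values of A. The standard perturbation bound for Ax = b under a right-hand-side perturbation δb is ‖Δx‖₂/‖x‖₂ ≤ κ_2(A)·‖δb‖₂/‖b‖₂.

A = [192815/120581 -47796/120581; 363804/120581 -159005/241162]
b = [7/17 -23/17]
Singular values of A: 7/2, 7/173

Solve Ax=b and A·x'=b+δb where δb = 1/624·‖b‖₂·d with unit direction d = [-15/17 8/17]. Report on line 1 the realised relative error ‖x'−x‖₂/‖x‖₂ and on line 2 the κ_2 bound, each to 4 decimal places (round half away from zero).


from the listed singular values, σ₁ = 7/2, σ_n = 7/173
κ_2(A) = (7/2) / (7/173) = 86.5000
perturbation bound = 86.5000·1/624 = 0.1386
solve Ax = b  →  x = [-5.7038 -24.0488]
‖b‖₂ = 1.4142 and ‖x‖₂ = 24.7159
re-solving with b+δb shifts x by Δx of norm 0.0560
dividing the unrounded norms, ‖Δx‖/‖x‖ = 0.0023
realised/bound (from unrounded values) ≈ 0.0163

0.0023
0.1386


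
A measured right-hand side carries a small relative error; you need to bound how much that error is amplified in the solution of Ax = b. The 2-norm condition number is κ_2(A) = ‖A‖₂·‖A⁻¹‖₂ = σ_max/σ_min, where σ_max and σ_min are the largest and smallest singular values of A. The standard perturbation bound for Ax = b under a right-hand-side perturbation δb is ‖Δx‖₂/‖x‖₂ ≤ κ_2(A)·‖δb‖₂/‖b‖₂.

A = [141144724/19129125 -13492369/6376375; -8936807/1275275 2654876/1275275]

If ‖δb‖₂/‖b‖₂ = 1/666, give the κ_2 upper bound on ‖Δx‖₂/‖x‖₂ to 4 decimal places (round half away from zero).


M = AᵀA = [45055647999961/435105140625 -4380303543616/145035046875; -4380303543616/145035046875 425984762921/48345015625]. tr(M)=78223217386/696168225, det(M)=7890481/27846729
λ_max, λ_min = (78223217386/696168225 ± √6118322428002196050496/484650197499650625)/2 = 2809/25, 70225/27846729
σ_max=√(2809/25)=(53/5), σ_min=√(70225/27846729)=(265/5277) → κ = 211.0800
worst-case relative error ≤ 211.0800 × 1/666 = 0.3169

0.3169


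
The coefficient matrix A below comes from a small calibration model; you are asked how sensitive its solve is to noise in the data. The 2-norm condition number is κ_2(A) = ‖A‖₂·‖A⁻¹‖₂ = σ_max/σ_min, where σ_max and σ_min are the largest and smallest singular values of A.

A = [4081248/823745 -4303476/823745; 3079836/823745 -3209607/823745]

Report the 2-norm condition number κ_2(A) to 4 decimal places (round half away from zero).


AᵀA = [1045679000976/27142233001 -1097944640100/27142233001; -1097944640100/27142233001 1152859311081/27142233001]; tr = 2614195377/32273761, det = 1679616/32273761
solving λ² − 2614195377/32273761·λ + 1679616/32273761 = 0 gives λ = 81, 20736/32273761
κ = σ_max/σ_min = 9/(144/5681) = 355.0625

355.0625


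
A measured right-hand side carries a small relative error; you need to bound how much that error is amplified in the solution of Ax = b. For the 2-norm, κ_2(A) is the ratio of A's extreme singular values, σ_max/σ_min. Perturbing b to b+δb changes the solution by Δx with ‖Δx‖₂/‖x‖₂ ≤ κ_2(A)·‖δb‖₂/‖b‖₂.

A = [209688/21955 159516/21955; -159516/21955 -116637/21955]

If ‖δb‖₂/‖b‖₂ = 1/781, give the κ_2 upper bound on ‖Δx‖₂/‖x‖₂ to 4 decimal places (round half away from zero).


AᵀA = [2776576464/19280881 2082162348/19280881; 2082162348/19280881 1561981761/19280881]; tr = 4338558225/19280881, det = 81000000/19280881
eigenvalues of AᵀA: λ = (tr ± √(tr²−4·det))/2 = 225, 360000/19280881
σ_max=√225=15, σ_min=√(360000/19280881)=(600/4391) → κ = 109.7750
bound on ‖Δx‖/‖x‖: κ·ε = 109.7750·1/781 = 0.1406

0.1406


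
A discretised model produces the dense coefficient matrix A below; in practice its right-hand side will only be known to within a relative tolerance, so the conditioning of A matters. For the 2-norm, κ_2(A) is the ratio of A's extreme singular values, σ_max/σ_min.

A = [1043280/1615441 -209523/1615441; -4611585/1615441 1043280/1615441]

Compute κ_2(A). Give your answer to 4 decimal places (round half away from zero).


192.2000

AᵀA = [13298720625/1552438801 -2992127040/1552438801; -2992127040/1552438801 673606809/1552438801]; tr = 8311914/923521, det = 2025/923521
eigenvalues of AᵀA: λ = (tr ± √(tr²−4·det))/2 = 9, 225/923521
κ = σ_max/σ_min = 3/(15/961) = 192.2000


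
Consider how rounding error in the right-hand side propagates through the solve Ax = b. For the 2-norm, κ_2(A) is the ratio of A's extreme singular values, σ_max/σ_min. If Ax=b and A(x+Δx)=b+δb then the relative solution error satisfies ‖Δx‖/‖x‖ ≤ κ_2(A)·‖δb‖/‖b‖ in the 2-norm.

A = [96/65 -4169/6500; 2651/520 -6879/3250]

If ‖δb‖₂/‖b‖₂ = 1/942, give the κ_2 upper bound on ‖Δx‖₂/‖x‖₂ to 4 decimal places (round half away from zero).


0.2442

M = AᵀA = [304705/10816 -158697/13520; -158697/13520 330661/67600]. tr(M)=52901/1600, det(M)=529/25600
eigenvalues of AᵀA: λ = (tr ± √(tr²−4·det))/2 = 529/16, 1/1600
so κ_2 = √((529/16) / (1/1600)) = 230.0000
perturbation bound = 230.0000·1/942 = 0.2442


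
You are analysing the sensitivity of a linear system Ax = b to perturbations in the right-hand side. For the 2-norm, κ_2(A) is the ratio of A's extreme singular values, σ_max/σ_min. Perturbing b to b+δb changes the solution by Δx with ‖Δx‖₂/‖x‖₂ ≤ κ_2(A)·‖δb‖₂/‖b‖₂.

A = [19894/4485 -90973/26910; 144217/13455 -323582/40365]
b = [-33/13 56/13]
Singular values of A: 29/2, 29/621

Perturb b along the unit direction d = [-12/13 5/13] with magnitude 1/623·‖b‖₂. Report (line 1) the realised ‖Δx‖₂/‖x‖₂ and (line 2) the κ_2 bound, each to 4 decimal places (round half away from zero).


0.0020
0.4984

from the listed singular values, σ₁ = 29/2, σ_n = 29/621
κ_2(A) = (29/2) / (29/621) = 310.5000
perturbation bound = 310.5000·1/623 = 0.4984
solve Ax = b  →  x = [51.5586 68.4000]
‖b‖ = 5.0000, ‖x‖ = 85.6554
δb = ε·‖b‖·d = [-0.0074 0.0031]; solving A·Δx = δb gives ‖Δx‖ = 0.1719
realised ‖Δx‖/‖x‖ = 0.0020
realised/bound (from unrounded values) ≈ 0.0040


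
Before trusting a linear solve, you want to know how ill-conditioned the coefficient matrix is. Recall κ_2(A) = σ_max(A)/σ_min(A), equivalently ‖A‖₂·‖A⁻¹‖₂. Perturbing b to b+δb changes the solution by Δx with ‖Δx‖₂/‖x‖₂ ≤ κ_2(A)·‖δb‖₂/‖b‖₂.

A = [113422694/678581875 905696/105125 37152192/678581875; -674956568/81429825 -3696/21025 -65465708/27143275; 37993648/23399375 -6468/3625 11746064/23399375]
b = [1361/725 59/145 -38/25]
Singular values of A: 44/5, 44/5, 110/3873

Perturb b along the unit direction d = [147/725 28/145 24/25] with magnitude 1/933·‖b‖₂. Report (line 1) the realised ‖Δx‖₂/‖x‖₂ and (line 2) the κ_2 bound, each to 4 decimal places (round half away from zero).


0.0026
0.3321

from the listed singular values, σ₁ = 44/5, σ_n = 110/3873
κ_2(A) = (44/5) / (110/3873) = 309.8400
κ_2(A)·‖δb‖/‖b‖ = 0.3321
solve Ax = b  →  x = [9.7871 0.2429 -33.8216]
‖b‖₂ = 2.4495 and ‖x‖₂ = 35.2100
re-solving with b+δb shifts x by Δx of norm 0.0924
realised ‖Δx‖/‖x‖ = 0.0026
tightness: 0.0026 against a bound of 0.3321 (unrounded ratio ≈ 0.0079)


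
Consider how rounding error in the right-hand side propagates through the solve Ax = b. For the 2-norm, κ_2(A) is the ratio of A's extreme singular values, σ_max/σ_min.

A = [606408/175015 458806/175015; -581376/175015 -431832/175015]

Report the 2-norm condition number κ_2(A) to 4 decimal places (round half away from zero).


M = AᵀA = [167830848/7284245 125869296/7284245; 125869296/7284245 94407092/7284245]. tr(M)=52447588/1456849, det(M)=36864/1456849
char-poly roots: 36 and 1024/1456849
κ = σ_max/σ_min = 6/(32/1207) = 226.3125

226.3125


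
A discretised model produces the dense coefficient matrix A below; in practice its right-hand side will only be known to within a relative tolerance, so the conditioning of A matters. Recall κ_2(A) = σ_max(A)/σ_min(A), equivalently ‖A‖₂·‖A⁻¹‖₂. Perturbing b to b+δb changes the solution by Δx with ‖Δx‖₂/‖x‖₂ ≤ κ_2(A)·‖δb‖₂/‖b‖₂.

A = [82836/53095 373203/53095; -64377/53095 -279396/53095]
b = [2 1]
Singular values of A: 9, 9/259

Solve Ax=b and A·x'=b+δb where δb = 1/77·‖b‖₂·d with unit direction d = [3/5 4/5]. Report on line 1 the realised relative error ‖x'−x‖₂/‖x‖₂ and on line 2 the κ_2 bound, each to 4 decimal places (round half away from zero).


0.0145
3.3636

σ_max = 9, σ_min = 9/259
κ = σ_max/σ_min = 9/(9/259) = 259.0000
worst-case relative error ≤ 259.0000 × 1/77 = 3.3636
solve Ax = b  →  x = [-56.1274 12.7425]
‖b‖₂ = 2.2361 and ‖x‖₂ = 57.5557
δb = ε·‖b‖·d = [0.0174 0.0232]; solving A·Δx = δb gives ‖Δx‖ = 0.8357
relative error = 0.0145
realised/bound (from unrounded values) ≈ 0.0043


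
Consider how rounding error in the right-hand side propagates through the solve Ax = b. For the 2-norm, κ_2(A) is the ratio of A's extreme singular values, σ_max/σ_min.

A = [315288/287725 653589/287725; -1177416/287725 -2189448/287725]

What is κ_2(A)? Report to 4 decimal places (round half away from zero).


84.6250

M = AᵀA = [2377143936/132457081 4454335800/132457081; 4454335800/132457081 8353377801/132457081]. tr(M)=37129833/458329, det(M)=419904/458329
solving λ² − 37129833/458329·λ + 419904/458329 = 0 gives λ = 81, 5184/458329
σ_max=√81=9, σ_min=√(5184/458329)=(72/677) → κ = 84.6250


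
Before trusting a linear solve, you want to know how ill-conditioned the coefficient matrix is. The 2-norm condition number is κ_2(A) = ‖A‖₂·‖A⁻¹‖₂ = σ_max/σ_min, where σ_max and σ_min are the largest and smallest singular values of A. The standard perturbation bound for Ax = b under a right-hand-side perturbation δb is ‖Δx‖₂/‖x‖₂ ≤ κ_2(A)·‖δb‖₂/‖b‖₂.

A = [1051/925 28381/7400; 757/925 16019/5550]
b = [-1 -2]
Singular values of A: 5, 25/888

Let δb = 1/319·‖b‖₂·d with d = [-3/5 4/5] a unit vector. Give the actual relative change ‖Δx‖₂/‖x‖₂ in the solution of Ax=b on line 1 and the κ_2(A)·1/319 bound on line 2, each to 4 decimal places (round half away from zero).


0.0070
0.5567

largest singular value 5, smallest 25/888
κ = σ_max/σ_min = 5/(25/888) = 177.6000
perturbation bound = 177.6000·1/319 = 0.5567
solve Ax = b  →  x = [33.9872 -10.3296]
2-norm of b is 2.2361; of x, 35.5223
re-solving with b+δb shifts x by Δx of norm 0.2490
realised ‖Δx‖/‖x‖ = 0.0070
realised/bound (from unrounded values) ≈ 0.0126


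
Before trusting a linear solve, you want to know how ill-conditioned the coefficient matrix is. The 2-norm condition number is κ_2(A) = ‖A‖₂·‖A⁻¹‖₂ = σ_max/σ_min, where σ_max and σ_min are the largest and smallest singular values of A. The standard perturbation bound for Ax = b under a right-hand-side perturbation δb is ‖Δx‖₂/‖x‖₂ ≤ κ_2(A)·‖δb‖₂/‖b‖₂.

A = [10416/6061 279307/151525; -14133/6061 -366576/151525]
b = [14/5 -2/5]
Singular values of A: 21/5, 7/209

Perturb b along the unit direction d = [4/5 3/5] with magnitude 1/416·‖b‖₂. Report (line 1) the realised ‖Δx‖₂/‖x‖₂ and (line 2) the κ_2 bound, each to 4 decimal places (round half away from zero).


0.0034
0.3014

largest singular value 21/5, smallest 7/209
κ_2(A) = (21/5) / (7/209) = 125.4000
bound on ‖Δx‖/‖x‖: κ·ε = 125.4000·1/416 = 0.3014
solve Ax = b  →  x = [-42.9130 41.5271]
‖b‖₂ = 2.8284 and ‖x‖₂ = 59.7162
δb = ε·‖b‖·d = [0.0054 0.0041]; solving A·Δx = δb gives ‖Δx‖ = 0.2030
realised ‖Δx‖/‖x‖ = 0.0034
realised/bound (from unrounded values) ≈ 0.0113


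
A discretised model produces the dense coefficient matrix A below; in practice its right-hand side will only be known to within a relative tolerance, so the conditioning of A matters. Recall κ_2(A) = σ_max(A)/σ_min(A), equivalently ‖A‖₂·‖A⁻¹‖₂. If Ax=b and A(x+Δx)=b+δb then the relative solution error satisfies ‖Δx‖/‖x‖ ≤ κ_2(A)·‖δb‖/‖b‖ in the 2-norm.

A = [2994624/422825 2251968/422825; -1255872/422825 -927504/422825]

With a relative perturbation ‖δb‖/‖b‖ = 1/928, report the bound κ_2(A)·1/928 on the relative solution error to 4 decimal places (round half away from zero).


form AᵀA = [12479275008/211575125 9359318016/211575125; 9359318016/211575125 7019672832/211575125] with trace 3899789568/42315025 and determinant 84934656/1057875625
solving λ² − 3899789568/42315025·λ + 84934656/1057875625 = 0 gives λ = 2304/25, 36864/42315025
so κ_2 = √((2304/25) / (36864/42315025)) = 325.2500
κ_2(A)·‖δb‖/‖b‖ = 0.3505

0.3505


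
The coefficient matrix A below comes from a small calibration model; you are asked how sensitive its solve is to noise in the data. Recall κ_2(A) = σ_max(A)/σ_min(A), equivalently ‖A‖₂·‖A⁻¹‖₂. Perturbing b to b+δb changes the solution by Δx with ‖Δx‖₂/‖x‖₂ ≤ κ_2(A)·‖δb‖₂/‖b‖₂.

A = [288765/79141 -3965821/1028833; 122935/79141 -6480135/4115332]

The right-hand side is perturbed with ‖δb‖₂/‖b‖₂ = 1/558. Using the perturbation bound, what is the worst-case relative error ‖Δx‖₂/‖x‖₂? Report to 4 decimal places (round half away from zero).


form AᵀA = [98498239450/6263297881 -413645892345/25053191524; -413645892345/25053191524 1737490703449/100212766096] with trace 3939907889/119159056 and determinant 6996025/119159056
solving λ² − 3939907889/119159056·λ + 6996025/119159056 = 0 gives λ = 529/16, 13225/7447441
κ = σ_max/σ_min = (23/4)/(115/2729) = 136.4500
bound on ‖Δx‖/‖x‖: κ·ε = 136.4500·1/558 = 0.2445

0.2445


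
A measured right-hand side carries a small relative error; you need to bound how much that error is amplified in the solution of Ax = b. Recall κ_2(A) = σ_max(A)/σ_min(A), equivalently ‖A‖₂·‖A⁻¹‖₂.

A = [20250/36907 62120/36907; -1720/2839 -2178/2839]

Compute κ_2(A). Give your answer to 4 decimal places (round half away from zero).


AᵀA = [3148900/4713241 6543360/4713241; 6543360/4713241 16126564/4713241]; tr = 114056/27889, det = 10000/27889
char-poly roots: 4 and 2500/27889
κ_2(A) = √(λ_max/λ_min) = √(4 / (2500/27889)) = 6.6800

6.6800


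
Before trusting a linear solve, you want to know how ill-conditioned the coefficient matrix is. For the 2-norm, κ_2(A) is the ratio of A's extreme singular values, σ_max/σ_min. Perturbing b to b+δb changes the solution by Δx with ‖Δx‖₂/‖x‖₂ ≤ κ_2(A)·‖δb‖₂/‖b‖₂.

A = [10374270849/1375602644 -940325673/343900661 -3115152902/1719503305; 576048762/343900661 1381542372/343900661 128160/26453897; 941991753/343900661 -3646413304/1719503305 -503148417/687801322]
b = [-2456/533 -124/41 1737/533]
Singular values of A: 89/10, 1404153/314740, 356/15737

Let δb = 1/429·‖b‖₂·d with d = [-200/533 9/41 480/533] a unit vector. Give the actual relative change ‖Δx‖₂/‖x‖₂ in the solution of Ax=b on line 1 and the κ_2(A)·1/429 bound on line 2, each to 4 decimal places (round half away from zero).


σ_max = 89/10, σ_min = 356/15737
condition number: (89/10) ÷ (356/15737) = 393.4250
perturbation bound = 393.4250·1/429 = 0.9171
solve Ax = b  →  x = [35.1801 -15.6297 172.5815]
‖b‖₂ = 6.4031 and ‖x‖₂ = 176.8228
δb = ε·‖b‖·d = [-0.0056 0.0033 0.0134]; solving A·Δx = δb gives ‖Δx‖ = 0.6598
realised ‖Δx‖/‖x‖ = 0.0037
tightness: 0.0037 against a bound of 0.9171 (unrounded ratio ≈ 0.0041)

0.0037
0.9171


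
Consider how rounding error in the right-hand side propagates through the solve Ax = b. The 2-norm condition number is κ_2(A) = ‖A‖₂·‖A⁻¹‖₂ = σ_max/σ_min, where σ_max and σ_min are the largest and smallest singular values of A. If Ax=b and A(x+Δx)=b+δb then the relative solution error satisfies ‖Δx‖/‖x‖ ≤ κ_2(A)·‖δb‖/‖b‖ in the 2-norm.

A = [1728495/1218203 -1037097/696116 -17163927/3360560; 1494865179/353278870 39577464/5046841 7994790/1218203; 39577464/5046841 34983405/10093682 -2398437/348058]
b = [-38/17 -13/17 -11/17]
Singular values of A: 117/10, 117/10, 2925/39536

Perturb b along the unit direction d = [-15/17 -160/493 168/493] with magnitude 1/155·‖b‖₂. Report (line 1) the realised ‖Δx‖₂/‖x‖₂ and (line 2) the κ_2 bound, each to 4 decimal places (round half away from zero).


0.0079
1.0203

σ_max = 117/10, σ_min = 2925/39536
κ = σ_max/σ_min = (117/10)/(2925/39536) = 158.1440
worst-case relative error ≤ 158.1440 × 1/155 = 1.0203
solve Ax = b  →  x = [17.1249 -18.1051 10.4763]
‖b‖₂ = 2.4495 and ‖x‖₂ = 27.0334
Δx = A⁻¹·δb where δb = 1/155·2.4495·d; ‖Δx‖ = 0.2136
dividing the unrounded norms, ‖Δx‖/‖x‖ = 0.0079
realised/bound (from unrounded values) ≈ 0.0077


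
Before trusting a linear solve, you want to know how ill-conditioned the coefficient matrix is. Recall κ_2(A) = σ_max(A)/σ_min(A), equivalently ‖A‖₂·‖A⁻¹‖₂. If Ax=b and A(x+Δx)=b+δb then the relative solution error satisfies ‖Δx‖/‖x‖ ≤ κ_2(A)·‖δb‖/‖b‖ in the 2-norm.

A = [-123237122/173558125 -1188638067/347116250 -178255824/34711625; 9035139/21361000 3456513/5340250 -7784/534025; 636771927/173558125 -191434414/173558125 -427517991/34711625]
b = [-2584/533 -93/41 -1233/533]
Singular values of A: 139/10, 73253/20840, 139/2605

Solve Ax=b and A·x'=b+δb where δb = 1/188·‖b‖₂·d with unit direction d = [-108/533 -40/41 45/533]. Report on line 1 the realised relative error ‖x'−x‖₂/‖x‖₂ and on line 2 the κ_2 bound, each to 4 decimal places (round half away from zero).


σ_max = 139/10, σ_min = 139/2605
κ_2(A) = (139/10) / (139/2605) = 260.5000
κ_2(A)·‖δb‖/‖b‖ = 1.3856
solve Ax = b  →  x = [43.6269 -31.6533 16.0187]
‖b‖ = 5.8310, ‖x‖ = 56.2302
δb = ε·‖b‖·d = [-0.0063 -0.0303 0.0026]; solving A·Δx = δb gives ‖Δx‖ = 0.5813
dividing the unrounded norms, ‖Δx‖/‖x‖ = 0.0103
so the bound overstates the realised error by a factor of ≈ 134.0433 (computed from the unrounded values)

0.0103
1.3856


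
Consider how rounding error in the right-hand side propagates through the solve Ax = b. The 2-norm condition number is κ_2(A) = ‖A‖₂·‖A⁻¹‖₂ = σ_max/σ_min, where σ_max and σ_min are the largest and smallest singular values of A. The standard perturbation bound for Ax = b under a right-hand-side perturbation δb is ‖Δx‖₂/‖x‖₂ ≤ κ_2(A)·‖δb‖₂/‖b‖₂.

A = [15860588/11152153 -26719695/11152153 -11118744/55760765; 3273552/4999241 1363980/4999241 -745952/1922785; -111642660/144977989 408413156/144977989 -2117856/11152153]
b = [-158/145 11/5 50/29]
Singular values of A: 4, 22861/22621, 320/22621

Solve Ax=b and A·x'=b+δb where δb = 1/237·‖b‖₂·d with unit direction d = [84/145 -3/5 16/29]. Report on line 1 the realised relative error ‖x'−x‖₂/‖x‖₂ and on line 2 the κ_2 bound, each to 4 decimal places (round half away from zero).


largest singular value 4, smallest 320/22621
κ = σ_max/σ_min = 4/(320/22621) = 282.7625
κ_2(A)·‖δb‖/‖b‖ = 1.1931
solve Ax = b  →  x = [-29.2877 -11.6615 -63.3054]
‖b‖₂ = 3.0000 and ‖x‖₂ = 70.7201
Δx = A⁻¹·δb where δb = 1/237·3.0000·d; ‖Δx‖ = 0.8948
relative error = 0.0127
so the bound overstates the realised error by a factor of ≈ 94.2935 (computed from the unrounded values)

0.0127
1.1931


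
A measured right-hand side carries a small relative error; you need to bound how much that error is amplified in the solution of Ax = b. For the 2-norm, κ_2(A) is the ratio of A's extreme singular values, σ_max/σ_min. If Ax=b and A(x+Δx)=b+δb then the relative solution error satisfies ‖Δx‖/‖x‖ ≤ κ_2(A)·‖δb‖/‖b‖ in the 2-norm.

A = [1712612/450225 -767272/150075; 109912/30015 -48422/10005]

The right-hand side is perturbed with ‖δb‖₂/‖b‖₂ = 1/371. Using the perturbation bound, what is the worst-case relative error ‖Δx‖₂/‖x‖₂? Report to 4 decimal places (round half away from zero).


0.6695

form AᵀA = [6719602384/241025625 -2986355504/80341875; -2986355504/80341875 1327302724/26780625] with trace 746613076/9641025 and determinant 937024/9641025
solving λ² − 746613076/9641025·λ + 937024/9641025 = 0 gives λ = 1936/25, 484/385641
so κ_2 = √((1936/25) / (484/385641)) = 248.4000
worst-case relative error ≤ 248.4000 × 1/371 = 0.6695


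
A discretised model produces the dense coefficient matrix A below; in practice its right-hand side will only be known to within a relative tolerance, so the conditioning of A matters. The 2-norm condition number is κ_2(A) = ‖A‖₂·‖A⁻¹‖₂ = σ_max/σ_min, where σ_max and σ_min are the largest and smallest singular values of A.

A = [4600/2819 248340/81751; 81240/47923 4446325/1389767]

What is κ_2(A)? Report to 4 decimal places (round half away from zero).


M = AᵀA = [12715177600/2296613929 23840091000/2296613929; 23840091000/2296613929 44700633025/2296613929]. tr(M)=198670625/7946761, det(M)=40000/7946761
solving λ² − 198670625/7946761·λ + 40000/7946761 = 0 gives λ = 25, 1600/7946761
κ = σ_max/σ_min = 5/(40/2819) = 352.3750

352.3750


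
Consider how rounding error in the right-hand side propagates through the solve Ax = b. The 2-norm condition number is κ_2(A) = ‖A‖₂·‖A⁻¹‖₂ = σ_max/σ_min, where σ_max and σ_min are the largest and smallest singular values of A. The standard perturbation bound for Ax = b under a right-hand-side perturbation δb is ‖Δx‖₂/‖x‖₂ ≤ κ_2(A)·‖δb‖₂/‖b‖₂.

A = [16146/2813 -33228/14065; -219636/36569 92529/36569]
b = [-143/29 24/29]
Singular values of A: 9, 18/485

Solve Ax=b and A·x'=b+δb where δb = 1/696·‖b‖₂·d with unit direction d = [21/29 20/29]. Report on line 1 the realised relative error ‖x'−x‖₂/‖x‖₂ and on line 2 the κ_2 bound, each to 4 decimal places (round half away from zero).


σ_max = 9, σ_min = 18/485
κ = σ_max/σ_min = 9/(18/485) = 242.5000
κ_2(A)·‖δb‖/‖b‖ = 0.3484
solve Ax = b  →  x = [-31.5000 -74.4444]
‖b‖ = 5.0000, ‖x‖ = 80.8346
with δb = [0.0052 0.0050], A·Δx = δb → ‖Δx‖ = 0.1936
dividing the unrounded norms, ‖Δx‖/‖x‖ = 0.0024
so the bound overstates the realised error by a factor of ≈ 145.5022 (computed from the unrounded values)

0.0024
0.3484


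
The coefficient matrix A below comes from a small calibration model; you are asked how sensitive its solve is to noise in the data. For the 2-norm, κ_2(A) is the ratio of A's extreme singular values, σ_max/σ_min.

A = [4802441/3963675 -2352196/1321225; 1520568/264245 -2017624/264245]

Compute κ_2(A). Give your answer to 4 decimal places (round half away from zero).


M = AᵀA = [323195731201/9346055625 -143599862756/3115351875; -143599862756/3115351875 63832832336/1038450625]. tr(M)=35907648889/373842225, det(M)=368947264/373842225
λ_max, λ_min = (35907648889/373842225 ± √1288807536471377244721/139758009192950625)/2 = 2401/25, 153664/14953689
κ_2(A) = √(λ_max/λ_min) = √((2401/25) / (153664/14953689)) = 96.6750

96.6750


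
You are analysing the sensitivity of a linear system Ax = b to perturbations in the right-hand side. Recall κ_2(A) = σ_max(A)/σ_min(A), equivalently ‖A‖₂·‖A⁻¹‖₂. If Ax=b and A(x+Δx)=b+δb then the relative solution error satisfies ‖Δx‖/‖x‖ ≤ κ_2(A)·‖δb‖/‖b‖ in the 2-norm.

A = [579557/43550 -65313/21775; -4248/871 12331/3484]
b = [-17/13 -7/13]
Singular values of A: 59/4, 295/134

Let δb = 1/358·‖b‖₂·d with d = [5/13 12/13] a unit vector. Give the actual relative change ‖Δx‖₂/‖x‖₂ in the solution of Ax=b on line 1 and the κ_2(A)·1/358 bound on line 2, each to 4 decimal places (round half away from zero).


0.0039
0.0187

σ_max = 59/4, σ_min = 295/134
κ_2(A) = (59/4) / (295/134) = 6.7000
perturbation bound = 6.7000·1/358 = 0.0187
solve Ax = b  →  x = [-0.1923 -0.4171]
2-norm of b is 1.4142; of x, 0.4593
Δx = A⁻¹·δb where δb = 1/358·1.4142·d; ‖Δx‖ = 0.0018
realised ‖Δx‖/‖x‖ = 0.0039
realised/bound (from unrounded values) ≈ 0.2088


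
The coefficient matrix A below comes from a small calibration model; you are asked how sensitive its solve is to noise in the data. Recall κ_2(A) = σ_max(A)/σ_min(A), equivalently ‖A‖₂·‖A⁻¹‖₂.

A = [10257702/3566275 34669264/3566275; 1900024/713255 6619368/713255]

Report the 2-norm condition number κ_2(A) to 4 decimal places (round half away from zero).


245.9500

AᵀA = [232428930244/15122850625 796731189408/15122850625; 796731189408/15122850625 2731698792256/15122850625]; tr = 4742604356/24196561, det = 15366400/24196561
solving λ² − 4742604356/24196561·λ + 15366400/24196561 = 0 gives λ = 196, 78400/24196561
so κ_2 = √(196 / (78400/24196561)) = 245.9500


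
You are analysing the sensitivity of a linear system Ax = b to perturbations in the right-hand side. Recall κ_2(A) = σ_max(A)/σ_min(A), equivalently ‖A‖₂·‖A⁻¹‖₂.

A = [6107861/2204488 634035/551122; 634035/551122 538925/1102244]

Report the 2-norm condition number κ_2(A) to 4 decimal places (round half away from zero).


339.1520

AᵀA = [258804568609/28756019776 26958534165/7189004944; 26958534165/7189004944 11233382725/7189004944]; tr = 303738099509/28756019776, det = 446265625/460096316416
char-poly roots: 169/16 and 2640625/28756019776
κ = σ_max/σ_min = (13/4)/(1625/169576) = 339.1520


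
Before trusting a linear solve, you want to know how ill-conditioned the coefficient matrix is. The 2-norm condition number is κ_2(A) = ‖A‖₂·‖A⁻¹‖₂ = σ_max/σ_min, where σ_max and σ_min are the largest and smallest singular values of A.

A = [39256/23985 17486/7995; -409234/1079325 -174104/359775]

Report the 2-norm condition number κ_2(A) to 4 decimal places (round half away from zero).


AᵀA = [1956017476/693005625 869286656/231001875; 869286656/231001875 386363236/77000625]; tr = 217331464/27720225, det = 38416/27720225
solving λ² − 217331464/27720225·λ + 38416/27720225 = 0 gives λ = 196/25, 196/1108809
κ_2(A) = √(λ_max/λ_min) = √((196/25) / (196/1108809)) = 210.6000

210.6000


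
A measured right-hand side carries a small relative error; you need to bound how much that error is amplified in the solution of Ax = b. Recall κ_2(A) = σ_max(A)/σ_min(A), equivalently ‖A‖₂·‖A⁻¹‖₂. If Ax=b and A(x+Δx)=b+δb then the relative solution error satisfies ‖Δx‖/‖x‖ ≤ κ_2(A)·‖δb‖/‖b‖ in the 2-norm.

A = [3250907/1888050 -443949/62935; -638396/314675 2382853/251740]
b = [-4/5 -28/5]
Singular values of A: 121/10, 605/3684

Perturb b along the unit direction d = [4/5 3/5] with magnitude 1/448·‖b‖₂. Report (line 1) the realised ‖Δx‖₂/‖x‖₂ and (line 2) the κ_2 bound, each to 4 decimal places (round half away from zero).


largest singular value 121/10, smallest 605/3684
condition number: (121/10) ÷ (605/3684) = 73.6800
κ_2(A)·‖δb‖/‖b‖ = 0.1645
solve Ax = b  →  x = [-23.6904 -5.6692]
‖b‖₂ = 5.6569 and ‖x‖₂ = 24.3593
Δx = A⁻¹·δb where δb = 1/448·5.6569·d; ‖Δx‖ = 0.0769
dividing the unrounded norms, ‖Δx‖/‖x‖ = 0.0032
realised/bound (from unrounded values) ≈ 0.0192

0.0032
0.1645


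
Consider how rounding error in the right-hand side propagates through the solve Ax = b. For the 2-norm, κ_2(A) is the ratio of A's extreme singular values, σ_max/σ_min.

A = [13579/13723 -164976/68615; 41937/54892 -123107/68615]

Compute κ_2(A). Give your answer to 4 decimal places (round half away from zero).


form AᵀA = [4708939825/3013131664 -2824714935/753282916; -2824714935/753282916 1694896561/188320729] with trace 31827284801/3013131664 and determinant 714025/188320729
eigenvalues of AᵀA: λ = (tr ± √(tr²−4·det))/2 = 169/16, 67600/188320729
κ = σ_max/σ_min = (13/4)/(260/13723) = 171.5375

171.5375


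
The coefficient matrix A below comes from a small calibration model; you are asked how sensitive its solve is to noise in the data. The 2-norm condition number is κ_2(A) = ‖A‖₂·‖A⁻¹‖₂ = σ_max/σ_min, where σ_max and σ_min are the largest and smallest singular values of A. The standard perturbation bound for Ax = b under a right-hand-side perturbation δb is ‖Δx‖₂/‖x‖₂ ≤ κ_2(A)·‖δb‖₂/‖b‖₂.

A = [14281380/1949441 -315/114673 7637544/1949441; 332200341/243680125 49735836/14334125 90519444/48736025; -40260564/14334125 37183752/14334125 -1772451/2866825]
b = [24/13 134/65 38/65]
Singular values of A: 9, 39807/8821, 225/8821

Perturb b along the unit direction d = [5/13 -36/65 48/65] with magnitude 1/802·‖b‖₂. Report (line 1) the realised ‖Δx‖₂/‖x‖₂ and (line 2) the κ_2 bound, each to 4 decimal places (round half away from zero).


0.2789
0.4400

largest singular value 9, smallest 225/8821
κ = σ_max/σ_min = 9/(225/8821) = 352.8400
perturbation bound = 352.8400·1/802 = 0.4400
solve Ax = b  →  x = [0.1377 0.4255 0.2141]
2-norm of b is 2.8284; of x, 0.4958
with δb = [0.0014 -0.0020 0.0026], A·Δx = δb → ‖Δx‖ = 0.1383
realised ‖Δx‖/‖x‖ = 0.2789
realised/bound (from unrounded values) ≈ 0.6339


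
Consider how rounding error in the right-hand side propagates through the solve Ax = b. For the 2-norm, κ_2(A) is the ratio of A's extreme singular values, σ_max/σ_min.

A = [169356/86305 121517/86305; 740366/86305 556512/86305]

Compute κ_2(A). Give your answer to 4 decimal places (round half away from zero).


M = AᵀA = [343142932/4431025 257348124/4431025; 257348124/4431025 193023193/4431025]. tr(M)=21446645/177241, det(M)=58564/177241
solving λ² − 21446645/177241·λ + 58564/177241 = 0 gives λ = 121, 484/177241
so κ_2 = √(121 / (484/177241)) = 210.5000

210.5000


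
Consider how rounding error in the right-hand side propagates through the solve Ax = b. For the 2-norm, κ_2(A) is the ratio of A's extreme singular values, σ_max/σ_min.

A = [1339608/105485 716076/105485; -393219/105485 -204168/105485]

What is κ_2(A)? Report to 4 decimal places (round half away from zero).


form AᵀA = [77966831025/445083409 41581755000/445083409; 41581755000/445083409 22177976400/445083409] with trace 346521825/1540081 and determinant 810000/1540081
char-poly roots: 225 and 3600/1540081
σ_max=√225=15, σ_min=√(3600/1540081)=(60/1241) → κ = 310.2500

310.2500


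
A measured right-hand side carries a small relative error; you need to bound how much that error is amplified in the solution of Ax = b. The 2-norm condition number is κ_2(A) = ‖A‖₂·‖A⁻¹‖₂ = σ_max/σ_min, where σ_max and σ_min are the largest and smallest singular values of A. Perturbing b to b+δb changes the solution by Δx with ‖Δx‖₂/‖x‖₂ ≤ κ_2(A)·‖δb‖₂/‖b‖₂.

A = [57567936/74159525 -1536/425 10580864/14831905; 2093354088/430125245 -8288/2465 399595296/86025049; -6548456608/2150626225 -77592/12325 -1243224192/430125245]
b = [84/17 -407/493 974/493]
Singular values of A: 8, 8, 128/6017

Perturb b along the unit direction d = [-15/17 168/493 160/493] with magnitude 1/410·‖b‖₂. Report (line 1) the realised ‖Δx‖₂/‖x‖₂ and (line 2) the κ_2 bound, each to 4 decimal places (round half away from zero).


0.0033
0.9172

σ_max = 8, σ_min = 128/6017
κ_2(A) = 8 / (128/6017) = 376.0625
perturbation bound = 376.0625·1/410 = 0.9172
solve Ax = b  →  x = [129.5790 -0.4300 -136.2537]
‖b‖ = 5.3852, ‖x‖ = 188.0318
re-solving with b+δb shifts x by Δx of norm 0.6174
realised ‖Δx‖/‖x‖ = 0.0033
tightness: 0.0033 against a bound of 0.9172 (unrounded ratio ≈ 0.0036)


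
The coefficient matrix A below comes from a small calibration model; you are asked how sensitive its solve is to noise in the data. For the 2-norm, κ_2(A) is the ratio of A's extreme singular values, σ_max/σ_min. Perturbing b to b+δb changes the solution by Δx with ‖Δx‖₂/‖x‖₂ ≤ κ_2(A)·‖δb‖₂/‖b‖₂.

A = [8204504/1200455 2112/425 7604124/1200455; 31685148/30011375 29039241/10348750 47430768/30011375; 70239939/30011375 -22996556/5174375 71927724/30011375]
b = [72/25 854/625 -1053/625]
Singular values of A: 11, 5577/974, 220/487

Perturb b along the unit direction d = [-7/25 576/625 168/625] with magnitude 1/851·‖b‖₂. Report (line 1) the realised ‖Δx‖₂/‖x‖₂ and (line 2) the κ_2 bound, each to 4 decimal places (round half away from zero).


0.0212
0.0286

from the listed singular values, σ₁ = 11, σ_n = 220/487
κ = σ_max/σ_min = 11/(220/487) = 24.3500
perturbation bound = 24.3500·1/851 = 0.0286
solve Ax = b  →  x = [0.0552 0.4365 0.0526]
‖b‖₂ = 3.6056 and ‖x‖₂ = 0.4432
Δx = A⁻¹·δb where δb = 1/851·3.6056·d; ‖Δx‖ = 0.0094
relative error = 0.0212
tightness: 0.0212 against a bound of 0.0286 (unrounded ratio ≈ 0.7396)


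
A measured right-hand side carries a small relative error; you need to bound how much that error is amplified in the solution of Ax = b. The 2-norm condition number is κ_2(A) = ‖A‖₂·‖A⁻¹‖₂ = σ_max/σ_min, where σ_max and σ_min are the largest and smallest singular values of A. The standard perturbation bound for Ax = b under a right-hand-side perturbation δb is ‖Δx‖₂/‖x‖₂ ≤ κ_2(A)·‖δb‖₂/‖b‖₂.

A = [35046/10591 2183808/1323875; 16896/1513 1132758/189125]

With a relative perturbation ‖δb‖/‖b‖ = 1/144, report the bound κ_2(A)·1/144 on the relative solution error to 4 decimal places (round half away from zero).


0.8653

AᵀA = [15216488100/112169281 40573944576/560846405; 40573944576/560846405 108228657636/2804232025]; tr = 1690798824/9703225, det = 18974736/9703225
solving λ² − 1690798824/9703225·λ + 18974736/9703225 = 0 gives λ = 4356/25, 4356/388129
so κ_2 = √((4356/25) / (4356/388129)) = 124.6000
bound on ‖Δx‖/‖x‖: κ·ε = 124.6000·1/144 = 0.8653


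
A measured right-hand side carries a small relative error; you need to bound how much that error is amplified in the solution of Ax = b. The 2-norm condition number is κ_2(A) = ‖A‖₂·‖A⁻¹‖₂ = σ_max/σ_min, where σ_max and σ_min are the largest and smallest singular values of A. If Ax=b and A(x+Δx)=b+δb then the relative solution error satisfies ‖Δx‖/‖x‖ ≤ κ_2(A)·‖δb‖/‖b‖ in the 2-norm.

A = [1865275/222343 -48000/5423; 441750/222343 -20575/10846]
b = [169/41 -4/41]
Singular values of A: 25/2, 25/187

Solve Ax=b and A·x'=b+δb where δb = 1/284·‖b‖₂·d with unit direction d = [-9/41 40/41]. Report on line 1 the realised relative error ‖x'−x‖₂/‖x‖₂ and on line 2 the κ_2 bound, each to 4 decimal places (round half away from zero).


from the listed singular values, σ₁ = 25/2, σ_n = 25/187
condition number: (25/2) ÷ (25/187) = 93.5000
perturbation bound = 93.5000·1/284 = 0.3292
solve Ax = b  →  x = [-5.1959 -5.3903]
‖b‖ = 4.1231, ‖x‖ = 7.4868
re-solving with b+δb shifts x by Δx of norm 0.1086
relative error = 0.0145
so the bound overstates the realised error by a factor of ≈ 22.6978 (computed from the unrounded values)

0.0145
0.3292


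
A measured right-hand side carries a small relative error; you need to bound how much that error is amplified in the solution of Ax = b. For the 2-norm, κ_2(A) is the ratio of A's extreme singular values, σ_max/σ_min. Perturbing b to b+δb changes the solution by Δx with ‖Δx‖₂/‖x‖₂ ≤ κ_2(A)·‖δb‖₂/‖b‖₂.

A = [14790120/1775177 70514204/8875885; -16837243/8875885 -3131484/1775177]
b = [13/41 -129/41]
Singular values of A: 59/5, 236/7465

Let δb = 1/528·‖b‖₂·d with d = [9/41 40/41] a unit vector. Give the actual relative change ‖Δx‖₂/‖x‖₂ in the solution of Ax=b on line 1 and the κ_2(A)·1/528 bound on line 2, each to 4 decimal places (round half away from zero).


from the listed singular values, σ₁ = 59/5, σ_n = 236/7465
κ = σ_max/σ_min = (59/5)/(236/7465) = 373.2500
perturbation bound = 373.2500·1/528 = 0.7069
solve Ax = b  →  x = [65.5056 -68.6579]
‖b‖₂ = 3.1623 and ‖x‖₂ = 94.8941
Δx = A⁻¹·δb where δb = 1/528·3.1623·d; ‖Δx‖ = 0.1894
relative error = 0.0020
tightness: 0.0020 against a bound of 0.7069 (unrounded ratio ≈ 0.0028)

0.0020
0.7069


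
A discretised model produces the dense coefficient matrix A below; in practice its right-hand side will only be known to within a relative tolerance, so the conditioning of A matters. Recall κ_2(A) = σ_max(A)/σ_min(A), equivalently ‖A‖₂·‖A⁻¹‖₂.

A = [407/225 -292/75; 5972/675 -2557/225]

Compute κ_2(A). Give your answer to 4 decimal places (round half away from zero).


AᵀA = [59449/729 -26144/243; -26144/243 11689/81]; tr = 164650/729, det = 15625/81
eigenvalues of AᵀA: λ = (tr ± √(tr²−4·det))/2 = 225, 625/729
κ = σ_max/σ_min = 15/(25/27) = 16.2000

16.2000


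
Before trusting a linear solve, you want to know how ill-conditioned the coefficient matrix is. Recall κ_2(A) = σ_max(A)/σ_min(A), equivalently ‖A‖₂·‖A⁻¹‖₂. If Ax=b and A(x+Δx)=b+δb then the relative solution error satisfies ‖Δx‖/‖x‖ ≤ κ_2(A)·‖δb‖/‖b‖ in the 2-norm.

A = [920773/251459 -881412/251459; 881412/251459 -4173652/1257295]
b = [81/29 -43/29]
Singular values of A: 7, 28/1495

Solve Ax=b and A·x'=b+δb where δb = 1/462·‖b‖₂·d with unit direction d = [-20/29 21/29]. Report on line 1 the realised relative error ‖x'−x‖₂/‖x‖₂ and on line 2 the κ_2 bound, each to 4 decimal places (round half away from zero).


0.0023
0.8090

from the listed singular values, σ₁ = 7, σ_n = 28/1495
κ = σ_max/σ_min = 7/(28/1495) = 373.7500
κ_2(A)·‖δb‖/‖b‖ = 0.8090
solve Ax = b  →  x = [-110.3645 -116.0899]
‖b‖ = 3.1623, ‖x‖ = 160.1786
δb = ε·‖b‖·d = [-0.0047 0.0050]; solving A·Δx = δb gives ‖Δx‖ = 0.3655
relative error = 0.0023
tightness: 0.0023 against a bound of 0.8090 (unrounded ratio ≈ 0.0028)
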